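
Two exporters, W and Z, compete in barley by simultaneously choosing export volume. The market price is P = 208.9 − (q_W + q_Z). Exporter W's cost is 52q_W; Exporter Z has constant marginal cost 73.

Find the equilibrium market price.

Exporter W's profit: π = q_W(208.9 − (q_W + q_Z)) − 52q_W.
∂π/∂q_W = 156.9 − 2q_W − q_Z = 0, so q_W = 78.45 − 0.5q_Z.
By the same steps for Z: q_Z = 67.95 − 0.5q_W.
Plugging q_Z into W's best response: q_W = 78.45 − 0.5(67.95 − 0.5q_W) ⇒ 0.75q_W = 44.475, so q_W = 59.3.
Then q_Z = 67.95 − 0.5·59.3 = 38.3.
Equilibrium price: P = 208.9 − 97.6 = 111.3.

111.3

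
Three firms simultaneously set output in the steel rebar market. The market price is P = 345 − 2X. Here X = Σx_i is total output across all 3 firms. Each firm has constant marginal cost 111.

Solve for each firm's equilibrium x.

29.25

A representative firm's profit is π_i = x_i(345 − 2X) − 111x_i, with X = x_i + Σ_{j≠i} x_j.
First-order condition: 234 − 4x_i − 2Σ_{j≠i} x_j = 0.
In a symmetric equilibrium every firm chooses the same x, so Σ_{j≠i} x_j = 2x. The condition becomes 234 − 8x = 0, giving x = 234/8 = 29.25.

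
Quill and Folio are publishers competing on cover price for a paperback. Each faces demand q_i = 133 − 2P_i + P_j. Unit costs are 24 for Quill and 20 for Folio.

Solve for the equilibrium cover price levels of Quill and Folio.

Quill's profit: π = (P_{Quill} − 24)(133 − 2P_{Quill} + P_{Folio}).
∂π/∂P_{Quill} = 181 − 4P_{Quill} + P_{Folio} = 0 ⇒ P_{Quill} = 45.25 + 0.25P_{Folio}.
Similarly P_{Folio} = 43.25 + 0.25P_{Quill}.
Plugging P_{Folio} into Quill's best response: P_{Quill} = 45.25 + 0.25(43.25 + 0.25P_{Quill}) ⇒ 0.9375P_{Quill} = 56.0625, so P_{Quill} = 59.8.
Then P_{Folio} = 43.25 + 0.25·59.8 = 58.2.

59.8, 58.2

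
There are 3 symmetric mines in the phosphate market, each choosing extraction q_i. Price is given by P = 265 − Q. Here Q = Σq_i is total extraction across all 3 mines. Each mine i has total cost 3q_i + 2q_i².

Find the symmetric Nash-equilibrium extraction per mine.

A representative mine's profit is π_i = q_i(265 − Q) − 3q_i − 2q_i², with Q = q_i + Σ_{j≠i} q_j.
First-order condition: 262 − 6q_i − Σ_{j≠i} q_j = 0.
With identical mines, set every q_j = q: then 262 − 6q − 2q = 0, i.e. q = 262/8 = 32.75.

32.75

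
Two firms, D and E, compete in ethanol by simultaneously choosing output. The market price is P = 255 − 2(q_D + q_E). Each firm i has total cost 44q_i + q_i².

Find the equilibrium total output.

Firm D's profit: π = q_D(255 − 2(q_D + q_E)) − 44q_D − q_D².
∂π/∂q_D = 211 − 6q_D − 2q_E = 0, so q_D = 211/6 − (1/3)q_E.
Setting q_D = q_E in the reaction function: q_D = 211/6 − (1/3)q_D, so q_D = (211/6) / (4/3) = 26.375.
Total output: 26.375 + 26.375 = 52.75.

52.75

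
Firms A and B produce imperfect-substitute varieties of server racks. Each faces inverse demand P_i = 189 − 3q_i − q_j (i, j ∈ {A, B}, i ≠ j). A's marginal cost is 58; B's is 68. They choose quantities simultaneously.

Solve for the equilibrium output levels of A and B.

Firm A's profit: π = q_A(189 − 3q_A − q_B) − 58q_A.
∂π/∂q_A = 131 − 6q_A − q_B = 0 ⇒ q_A = 131/6 − (1/6)q_B.
Similarly q_B = 121/6 − (1/6)q_A.
Solving the two reaction functions simultaneously: (1 − (−1/6)(−1/6))q_A = 131/6 − (1/6)·(121/6), so (35/36)q_A = 665/36 and q_A = 19.
Then q_B = 121/6 − (1/6)·19 = 17.

19, 17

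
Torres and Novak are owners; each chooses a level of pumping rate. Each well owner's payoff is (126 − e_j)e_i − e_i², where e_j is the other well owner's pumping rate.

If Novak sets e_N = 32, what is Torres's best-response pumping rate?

Torres's payoff is (126 − e_N)e_T − e_T².
∂π/∂e_T = 126 − e_N − 2e_T = 0, so e_T = 63 − 0.5e_N.
At e_N = 32: e_T = 63 − 0.5·32 = 47.

47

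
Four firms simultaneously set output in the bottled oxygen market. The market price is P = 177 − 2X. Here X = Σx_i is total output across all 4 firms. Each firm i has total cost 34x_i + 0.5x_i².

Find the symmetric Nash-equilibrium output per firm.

13

A representative firm's profit is π_i = x_i(177 − 2X) − 34x_i − 0.5x_i², with X = x_i + Σ_{j≠i} x_j.
First-order condition: 143 − 5x_i − 2Σ_{j≠i} x_j = 0.
With identical firms, set every x_j = x: then 143 − 5x − 6x = 0, i.e. x = 143/11 = 13.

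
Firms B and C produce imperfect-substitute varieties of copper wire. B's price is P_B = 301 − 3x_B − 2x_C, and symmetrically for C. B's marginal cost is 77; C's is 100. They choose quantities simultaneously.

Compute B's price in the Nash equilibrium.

Firm B's profit: π = x_B(301 − 3x_B − 2x_C) − 77x_B.
∂π/∂x_B = 224 − 6x_B − 2x_C = 0 ⇒ x_B = 112/3 − (1/3)x_C.
Similarly x_C = 33.5 − (1/3)x_B.
Solving the two reaction functions simultaneously: (1 − (−1/3)(−1/3))x_B = 112/3 − (1/3)·33.5, so (8/9)x_B = 157/6 and x_B = 29.4375.
Then x_C = 33.5 − (1/3)·29.4375 = 23.6875.
P_B = 301 − 3·29.4375 − 2·23.6875 = 165.3125.

165.3125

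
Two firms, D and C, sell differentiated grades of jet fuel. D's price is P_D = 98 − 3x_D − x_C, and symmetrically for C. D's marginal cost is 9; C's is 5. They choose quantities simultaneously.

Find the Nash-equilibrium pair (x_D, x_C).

12.6, 13.4

Firm D's profit: π = x_D(98 − 3x_D − x_C) − 9x_D.
∂π/∂x_D = 89 − 6x_D − x_C = 0 ⇒ x_D = 89/6 − (1/6)x_C.
Similarly x_C = 15.5 − (1/6)x_D.
Solving the two reaction functions simultaneously: (1 − (−1/6)(−1/6))x_D = 89/6 − (1/6)·15.5, so (35/36)x_D = 12.25 and x_D = 12.6.
Then x_C = 15.5 − (1/6)·12.6 = 13.4.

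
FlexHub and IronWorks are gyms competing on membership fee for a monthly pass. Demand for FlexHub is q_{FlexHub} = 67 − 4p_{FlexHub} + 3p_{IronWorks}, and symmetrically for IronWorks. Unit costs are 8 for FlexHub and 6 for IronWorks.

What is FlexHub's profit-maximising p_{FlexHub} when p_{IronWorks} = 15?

18

FlexHub's profit: π = (p_{FlexHub} − 8)(67 − 4p_{FlexHub} + 3p_{IronWorks}).
∂π/∂p_{FlexHub} = 99 − 8p_{FlexHub} + 3p_{IronWorks} = 0 ⇒ p_{FlexHub} = 12.375 + 0.375p_{IronWorks}.
At p_{IronWorks} = 15: p_{FlexHub} = 12.375 + 0.375·15 = 18.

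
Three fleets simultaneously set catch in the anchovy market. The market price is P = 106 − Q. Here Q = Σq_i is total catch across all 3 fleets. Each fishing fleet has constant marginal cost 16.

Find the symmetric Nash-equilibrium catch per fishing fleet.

22.5

A representative fishing fleet's profit is π_i = q_i(106 − Q) − 16q_i, with Q = q_i + Σ_{j≠i} q_j.
First-order condition: 90 − 2q_i − Σ_{j≠i} q_j = 0.
Imposing symmetry (q_j = q for all j) turns Σ_{j≠i} q_j into 2q, so 90 = 4q and q = 22.5.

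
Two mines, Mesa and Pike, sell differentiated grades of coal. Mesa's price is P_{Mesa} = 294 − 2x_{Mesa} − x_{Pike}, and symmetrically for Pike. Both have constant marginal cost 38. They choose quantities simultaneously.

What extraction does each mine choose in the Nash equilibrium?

51.2

Mine Mesa's profit: π = x_{Mesa}(294 − 2x_{Mesa} − x_{Pike}) − 38x_{Mesa}.
∂π/∂x_{Mesa} = 256 − 4x_{Mesa} − x_{Pike} = 0 ⇒ x_{Mesa} = 64 − 0.25x_{Pike}.
By symmetry x_{Pike} = x_{Mesa}; substituting into the reaction function, 1.25x_{Mesa} = 64 and x_{Mesa} = 51.2.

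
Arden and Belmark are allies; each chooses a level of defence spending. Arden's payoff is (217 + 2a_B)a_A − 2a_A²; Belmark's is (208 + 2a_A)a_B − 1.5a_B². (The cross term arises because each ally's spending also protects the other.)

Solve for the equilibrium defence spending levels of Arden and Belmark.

133.375, 158.25

Expanding Arden's payoff: 217a_A + 2a_Ba_A − 2a_A².
∂π/∂a_A = 217 + 2a_B − 4a_A = 0, so a_A = 54.25 + 0.5a_B.
Likewise for Belmark: a_B = 208/3 + (2/3)a_A.
Substituting the second reaction function into the first: a_A = 54.25 + 0.5(208/3 + (2/3)a_A), which gives (2/3)a_A = 1067/12 ⇒ a_A = 133.375.
Then a_B = 208/3 + (2/3)·133.375 = 158.25.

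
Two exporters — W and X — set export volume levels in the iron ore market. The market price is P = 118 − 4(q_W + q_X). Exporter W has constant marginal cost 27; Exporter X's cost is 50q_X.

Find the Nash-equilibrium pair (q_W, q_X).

9.5, 3.75

Exporter W's profit: π = q_W(118 − 4(q_W + q_X)) − 27q_W.
∂π/∂q_W = 91 − 8q_W − 4q_X = 0, so q_W = 11.375 − 0.5q_X.
By the same steps for X: q_X = 8.5 − 0.5q_W.
Solving the two reaction functions simultaneously: (1 − (−0.5)(−0.5))q_W = 11.375 − 0.5·8.5, so 0.75q_W = 7.125 and q_W = 9.5.
Then q_X = 8.5 − 0.5·9.5 = 3.75.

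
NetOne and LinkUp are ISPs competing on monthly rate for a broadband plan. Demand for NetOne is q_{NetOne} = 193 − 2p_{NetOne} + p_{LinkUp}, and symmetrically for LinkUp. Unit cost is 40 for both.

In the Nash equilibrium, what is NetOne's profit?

NetOne's profit: π = (p_{NetOne} − 40)(193 − 2p_{NetOne} + p_{LinkUp}).
∂π/∂p_{NetOne} = 273 − 4p_{NetOne} + p_{LinkUp} = 0 ⇒ p_{NetOne} = 68.25 + 0.25p_{LinkUp}.
Setting p_{NetOne} = p_{LinkUp} in the reaction function: p_{NetOne} = 68.25 + 0.25p_{NetOne}, so p_{NetOne} = 68.25 / 0.75 = 91.
q_{NetOne} = 193 − 2·91 + 91 = 102.
Profit = (91 − 40)·102 = 5202.

5202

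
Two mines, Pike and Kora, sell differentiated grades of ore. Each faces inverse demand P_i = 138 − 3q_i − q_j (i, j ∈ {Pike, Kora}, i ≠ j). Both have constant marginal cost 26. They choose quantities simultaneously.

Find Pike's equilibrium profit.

Mine Pike's profit: π = q_{Pike}(138 − 3q_{Pike} − q_{Kora}) − 26q_{Pike}.
∂π/∂q_{Pike} = 112 − 6q_{Pike} − q_{Kora} = 0 ⇒ q_{Pike} = 56/3 − (1/6)q_{Kora}.
The game is symmetric, so in equilibrium q_{Kora} = q_{Pike}: the reaction function gives (7/6)q_{Pike} = 56/3, hence q_{Pike} = 16.
P_{Pike} = 138 − 3·16 − 16 = 74.
Profit = (74 − 26)·16 = 768.

768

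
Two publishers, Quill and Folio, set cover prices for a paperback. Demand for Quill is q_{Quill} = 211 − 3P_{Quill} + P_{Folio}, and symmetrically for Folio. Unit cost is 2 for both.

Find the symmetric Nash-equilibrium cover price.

43.4

Quill's profit: π = (P_{Quill} − 2)(211 − 3P_{Quill} + P_{Folio}).
∂π/∂P_{Quill} = 217 − 6P_{Quill} + P_{Folio} = 0 ⇒ P_{Quill} = 217/6 + (1/6)P_{Folio}.
The game is symmetric, so in equilibrium P_{Folio} = P_{Quill}: the reaction function gives (5/6)P_{Quill} = 217/6, hence P_{Quill} = 43.4.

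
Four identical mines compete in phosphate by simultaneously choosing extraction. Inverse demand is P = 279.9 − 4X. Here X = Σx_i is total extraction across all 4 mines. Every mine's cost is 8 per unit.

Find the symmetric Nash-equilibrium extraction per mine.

13.595

A representative mine's profit is π_i = x_i(279.9 − 4X) − 8x_i, with X = x_i + Σ_{j≠i} x_j.
First-order condition: 271.9 − 8x_i − 4Σ_{j≠i} x_j = 0.
With identical mines, set every x_j = x: then 271.9 − 8x − 12x = 0, i.e. x = 271.9/20 = 13.595.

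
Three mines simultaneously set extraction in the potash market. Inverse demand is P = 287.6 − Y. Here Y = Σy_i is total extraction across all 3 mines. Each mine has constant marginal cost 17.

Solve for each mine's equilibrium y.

67.65

A representative mine's profit is π_i = y_i(287.6 − Y) − 17y_i, with Y = y_i + Σ_{j≠i} y_j.
First-order condition: 270.6 − 2y_i − Σ_{j≠i} y_j = 0.
With identical mines, set every y_j = y: then 270.6 − 2y − 2y = 0, i.e. y = 270.6/4 = 67.65.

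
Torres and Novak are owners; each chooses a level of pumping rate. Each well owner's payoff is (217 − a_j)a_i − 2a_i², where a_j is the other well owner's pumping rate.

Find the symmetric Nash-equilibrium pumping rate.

43.4

Torres's payoff is (217 − a_N)a_T − 2a_T².
∂π/∂a_T = 217 − a_N − 4a_T = 0, so a_T = 54.25 − 0.25a_N.
The game is symmetric, so in equilibrium a_N = a_T: the reaction function gives 1.25a_T = 54.25, hence a_T = 43.4.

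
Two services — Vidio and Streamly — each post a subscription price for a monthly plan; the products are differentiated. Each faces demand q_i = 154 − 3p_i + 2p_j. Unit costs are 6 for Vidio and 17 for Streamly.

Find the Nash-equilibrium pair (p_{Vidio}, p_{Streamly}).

45.0625, 49.1875

Vidio's profit: π = (p_{Vidio} − 6)(154 − 3p_{Vidio} + 2p_{Streamly}).
∂π/∂p_{Vidio} = 172 − 6p_{Vidio} + 2p_{Streamly} = 0 ⇒ p_{Vidio} = 86/3 + (1/3)p_{Streamly}.
Similarly p_{Streamly} = 205/6 + (1/3)p_{Vidio}.
Solving the two reaction functions simultaneously: (1 − (1/3)(1/3))p_{Vidio} = 86/3 + (1/3)·(205/6), so (8/9)p_{Vidio} = 721/18 and p_{Vidio} = 45.0625.
Then p_{Streamly} = 205/6 + (1/3)·45.0625 = 49.1875.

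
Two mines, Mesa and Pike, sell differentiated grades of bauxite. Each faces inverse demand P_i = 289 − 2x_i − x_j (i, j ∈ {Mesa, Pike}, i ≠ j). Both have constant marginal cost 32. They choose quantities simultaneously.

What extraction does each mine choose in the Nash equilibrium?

51.4

Mine Mesa's profit: π = x_{Mesa}(289 − 2x_{Mesa} − x_{Pike}) − 32x_{Mesa}.
∂π/∂x_{Mesa} = 257 − 4x_{Mesa} − x_{Pike} = 0 ⇒ x_{Mesa} = 64.25 − 0.25x_{Pike}.
By symmetry x_{Pike} = x_{Mesa}; substituting into the reaction function, 1.25x_{Mesa} = 64.25 and x_{Mesa} = 51.4.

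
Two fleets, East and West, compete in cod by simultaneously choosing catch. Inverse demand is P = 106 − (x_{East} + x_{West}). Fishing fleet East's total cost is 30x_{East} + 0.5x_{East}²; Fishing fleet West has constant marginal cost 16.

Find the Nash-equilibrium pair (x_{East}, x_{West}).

Fishing fleet East's profit: π = x_{East}(106 − (x_{East} + x_{West})) − 30x_{East} − 0.5x_{East}².
∂π/∂x_{East} = 76 − 3x_{East} − x_{West} = 0, so x_{East} = 76/3 − (1/3)x_{West}.
For West: ∂π/∂x_{West} = 90 − 2x_{West} − x_{East} = 0 ⇒ x_{West} = 45 − 0.5x_{East}.
Substituting the second reaction function into the first: x_{East} = 76/3 − (1/3)(45 − 0.5x_{East}), which gives (5/6)x_{East} = 31/3 ⇒ x_{East} = 12.4.
Then x_{West} = 45 − 0.5·12.4 = 38.8.

12.4, 38.8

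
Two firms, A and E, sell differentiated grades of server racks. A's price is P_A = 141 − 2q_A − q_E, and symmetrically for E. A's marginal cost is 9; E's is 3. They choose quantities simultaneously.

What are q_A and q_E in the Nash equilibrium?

26, 28

Firm A's profit: π = q_A(141 − 2q_A − q_E) − 9q_A.
∂π/∂q_A = 132 − 4q_A − q_E = 0 ⇒ q_A = 33 − 0.25q_E.
Similarly q_E = 34.5 − 0.25q_A.
Solving the two reaction functions simultaneously: (1 − (−0.25)(−0.25))q_A = 33 − 0.25·34.5, so 0.9375q_A = 24.375 and q_A = 26.
Then q_E = 34.5 − 0.25·26 = 28.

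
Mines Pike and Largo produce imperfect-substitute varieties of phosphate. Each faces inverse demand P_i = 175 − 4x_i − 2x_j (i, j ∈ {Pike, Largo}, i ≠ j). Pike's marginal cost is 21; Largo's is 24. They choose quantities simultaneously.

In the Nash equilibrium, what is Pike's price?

83

Mine Pike's profit: π = x_{Pike}(175 − 4x_{Pike} − 2x_{Largo}) − 21x_{Pike}.
∂π/∂x_{Pike} = 154 − 8x_{Pike} − 2x_{Largo} = 0 ⇒ x_{Pike} = 19.25 − 0.25x_{Largo}.
Similarly x_{Largo} = 18.875 − 0.25x_{Pike}.
Plugging x_{Largo} into Pike's best response: x_{Pike} = 19.25 − 0.25(18.875 − 0.25x_{Pike}) ⇒ 0.9375x_{Pike} = 465/32, so x_{Pike} = 15.5.
Then x_{Largo} = 18.875 − 0.25·15.5 = 15.
P_{Pike} = 175 − 4·15.5 − 2·15 = 83.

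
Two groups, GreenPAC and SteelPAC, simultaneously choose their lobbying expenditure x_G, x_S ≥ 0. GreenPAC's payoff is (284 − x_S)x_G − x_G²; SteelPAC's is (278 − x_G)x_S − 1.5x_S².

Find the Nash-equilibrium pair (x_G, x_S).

114.8, 54.4

Expanding GreenPAC's payoff: 284x_G − x_Sx_G − x_G².
∂π/∂x_G = 284 − x_S − 2x_G = 0, so x_G = 142 − 0.5x_S.
Likewise for SteelPAC: x_S = 278/3 − (1/3)x_G.
Solving the two reaction functions simultaneously: (1 − (−0.5)(−1/3))x_G = 142 − 0.5·(278/3), so (5/6)x_G = 287/3 and x_G = 114.8.
Then x_S = 278/3 − (1/3)·114.8 = 54.4.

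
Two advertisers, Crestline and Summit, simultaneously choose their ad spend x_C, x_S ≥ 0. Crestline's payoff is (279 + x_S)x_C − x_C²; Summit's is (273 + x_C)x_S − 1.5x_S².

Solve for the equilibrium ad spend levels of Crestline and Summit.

Expanding Crestline's payoff: 279x_C + x_Sx_C − x_C².
∂π/∂x_C = 279 + x_S − 2x_C = 0, so x_C = 139.5 + 0.5x_S.
Likewise for Summit: x_S = 91 + (1/3)x_C.
Solving the two reaction functions simultaneously: (1 − (0.5)(1/3))x_C = 139.5 + 0.5·91, so (5/6)x_C = 185 and x_C = 222.
Then x_S = 91 + (1/3)·222 = 165.

222, 165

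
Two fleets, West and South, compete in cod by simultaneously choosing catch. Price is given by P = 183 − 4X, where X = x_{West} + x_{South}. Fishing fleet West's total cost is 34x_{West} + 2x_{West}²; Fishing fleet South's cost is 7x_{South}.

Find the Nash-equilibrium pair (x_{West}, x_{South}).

Fishing fleet West's profit: π = x_{West}(183 − 4(x_{West} + x_{South})) − 34x_{West} − 2x_{West}².
∂π/∂x_{West} = 149 − 12x_{West} − 4x_{South} = 0, so x_{West} = 149/12 − (1/3)x_{South}.
For South: ∂π/∂x_{South} = 176 − 8x_{South} − 4x_{West} = 0 ⇒ x_{South} = 22 − 0.5x_{West}.
Plugging x_{South} into West's best response: x_{West} = 149/12 − (1/3)(22 − 0.5x_{West}) ⇒ (5/6)x_{West} = 61/12, so x_{West} = 6.1.
Then x_{South} = 22 − 0.5·6.1 = 18.95.

6.1, 18.95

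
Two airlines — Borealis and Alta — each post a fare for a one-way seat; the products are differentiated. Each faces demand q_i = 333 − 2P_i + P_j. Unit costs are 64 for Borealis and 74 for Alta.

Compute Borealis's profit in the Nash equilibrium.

16562

Borealis's profit: π = (P_{Borealis} − 64)(333 − 2P_{Borealis} + P_{Alta}).
∂π/∂P_{Borealis} = 461 − 4P_{Borealis} + P_{Alta} = 0 ⇒ P_{Borealis} = 115.25 + 0.25P_{Alta}.
Similarly P_{Alta} = 120.25 + 0.25P_{Borealis}.
Substituting the second reaction function into the first: P_{Borealis} = 115.25 + 0.25(120.25 + 0.25P_{Borealis}), which gives 0.9375P_{Borealis} = 145.3125 ⇒ P_{Borealis} = 155.
Then P_{Alta} = 120.25 + 0.25·155 = 159.
q_{Borealis} = 333 − 2·155 + 159 = 182.
Profit = (155 − 64)·182 = 16562.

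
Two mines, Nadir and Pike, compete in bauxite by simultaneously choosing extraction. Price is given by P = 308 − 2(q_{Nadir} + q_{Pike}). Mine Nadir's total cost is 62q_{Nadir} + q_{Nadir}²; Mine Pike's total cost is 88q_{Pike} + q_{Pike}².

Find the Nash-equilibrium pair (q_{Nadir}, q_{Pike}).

32.375, 25.875

Mine Nadir's profit: π = q_{Nadir}(308 − 2(q_{Nadir} + q_{Pike})) − 62q_{Nadir} − q_{Nadir}².
∂π/∂q_{Nadir} = 246 − 6q_{Nadir} − 2q_{Pike} = 0, so q_{Nadir} = 41 − (1/3)q_{Pike}.
By the same steps for Pike: q_{Pike} = 110/3 − (1/3)q_{Nadir}.
Plugging q_{Pike} into Nadir's best response: q_{Nadir} = 41 − (1/3)(110/3 − (1/3)q_{Nadir}) ⇒ (8/9)q_{Nadir} = 259/9, so q_{Nadir} = 32.375.
Then q_{Pike} = 110/3 − (1/3)·32.375 = 25.875.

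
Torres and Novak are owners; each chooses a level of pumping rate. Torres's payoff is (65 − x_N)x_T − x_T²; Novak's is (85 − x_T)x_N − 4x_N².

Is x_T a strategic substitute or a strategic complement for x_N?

Expanding Torres's payoff: 65x_T − x_Nx_T − x_T².
∂π/∂x_T = 65 − x_N − 2x_T = 0, so x_T = 32.5 − 0.5x_N.
The best-response slope dx_T/dx_N = −0.5 < 0: the reaction function is downward-sloping, so the choices are strategic substitutes.

strategic substitutes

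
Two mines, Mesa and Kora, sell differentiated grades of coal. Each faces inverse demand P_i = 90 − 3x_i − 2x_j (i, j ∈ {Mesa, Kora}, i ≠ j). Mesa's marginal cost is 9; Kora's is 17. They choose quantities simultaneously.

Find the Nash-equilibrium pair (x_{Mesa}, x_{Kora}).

Mine Mesa's profit: π = x_{Mesa}(90 − 3x_{Mesa} − 2x_{Kora}) − 9x_{Mesa}.
∂π/∂x_{Mesa} = 81 − 6x_{Mesa} − 2x_{Kora} = 0 ⇒ x_{Mesa} = 13.5 − (1/3)x_{Kora}.
Similarly x_{Kora} = 73/6 − (1/3)x_{Mesa}.
Substituting the second reaction function into the first: x_{Mesa} = 13.5 − (1/3)(73/6 − (1/3)x_{Mesa}), which gives (8/9)x_{Mesa} = 85/9 ⇒ x_{Mesa} = 10.625.
Then x_{Kora} = 73/6 − (1/3)·10.625 = 8.625.

10.625, 8.625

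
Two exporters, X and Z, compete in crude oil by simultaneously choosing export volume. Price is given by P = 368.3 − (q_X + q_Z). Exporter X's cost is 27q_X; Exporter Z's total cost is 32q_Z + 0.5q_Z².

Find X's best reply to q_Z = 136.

Exporter X's profit: π = q_X(368.3 − (q_X + q_Z)) − 27q_X.
∂π/∂q_X = 341.3 − 2q_X − q_Z = 0, so q_X = 170.65 − 0.5q_Z.
At q_Z = 136: q_X = 170.65 − 0.5·136 = 102.65.

102.65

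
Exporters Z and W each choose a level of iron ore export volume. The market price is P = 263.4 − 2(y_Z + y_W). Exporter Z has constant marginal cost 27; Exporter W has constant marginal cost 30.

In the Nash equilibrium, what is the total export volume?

Exporter Z's profit: π = y_Z(263.4 − 2(y_Z + y_W)) − 27y_Z.
∂π/∂y_Z = 236.4 − 4y_Z − 2y_W = 0, so y_Z = 59.1 − 0.5y_W.
By the same steps for W: y_W = 58.35 − 0.5y_Z.
Substituting the second reaction function into the first: y_Z = 59.1 − 0.5(58.35 − 0.5y_Z), which gives 0.75y_Z = 29.925 ⇒ y_Z = 39.9.
Then y_W = 58.35 − 0.5·39.9 = 38.4.
Total export volume: 39.9 + 38.4 = 78.3.

78.3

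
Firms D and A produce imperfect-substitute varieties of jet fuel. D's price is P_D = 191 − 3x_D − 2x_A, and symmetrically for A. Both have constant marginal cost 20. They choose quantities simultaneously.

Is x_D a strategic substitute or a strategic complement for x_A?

Firm D's profit: π = x_D(191 − 3x_D − 2x_A) − 20x_D.
∂π/∂x_D = 171 − 6x_D − 2x_A = 0 ⇒ x_D = 28.5 − (1/3)x_A.
The best-response slope dx_D/dx_A = −1/3 < 0: the reaction function is downward-sloping, so the choices are strategic substitutes.

strategic substitutes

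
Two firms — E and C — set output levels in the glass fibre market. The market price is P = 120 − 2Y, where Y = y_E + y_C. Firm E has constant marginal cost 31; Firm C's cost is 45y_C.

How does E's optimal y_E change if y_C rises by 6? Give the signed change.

-3

Firm E's profit: π = y_E(120 − 2(y_E + y_C)) − 31y_E.
∂π/∂y_E = 89 − 4y_E − 2y_C = 0, so y_E = 22.25 − 0.5y_C.
The reaction-function slope is −0.5, so a 6-unit rise in y_C moves y_E by −0.5 × 6 = −3. E's best response falls — the actions are strategic substitutes.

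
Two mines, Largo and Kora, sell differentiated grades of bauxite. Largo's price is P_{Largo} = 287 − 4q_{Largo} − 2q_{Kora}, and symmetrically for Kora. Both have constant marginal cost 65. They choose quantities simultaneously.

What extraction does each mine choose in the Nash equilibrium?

Mine Largo's profit: π = q_{Largo}(287 − 4q_{Largo} − 2q_{Kora}) − 65q_{Largo}.
∂π/∂q_{Largo} = 222 − 8q_{Largo} − 2q_{Kora} = 0 ⇒ q_{Largo} = 27.75 − 0.25q_{Kora}.
The game is symmetric, so in equilibrium q_{Kora} = q_{Largo}: the reaction function gives 1.25q_{Largo} = 27.75, hence q_{Largo} = 22.2.

22.2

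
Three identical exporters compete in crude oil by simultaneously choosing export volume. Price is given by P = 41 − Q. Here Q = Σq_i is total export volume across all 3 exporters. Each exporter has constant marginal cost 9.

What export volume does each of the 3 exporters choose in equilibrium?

A representative exporter's profit is π_i = q_i(41 − Q) − 9q_i, with Q = q_i + Σ_{j≠i} q_j.
First-order condition: 32 − 2q_i − Σ_{j≠i} q_j = 0.
Imposing symmetry (q_j = q for all j) turns Σ_{j≠i} q_j into 2q, so 32 = 4q and q = 8.

8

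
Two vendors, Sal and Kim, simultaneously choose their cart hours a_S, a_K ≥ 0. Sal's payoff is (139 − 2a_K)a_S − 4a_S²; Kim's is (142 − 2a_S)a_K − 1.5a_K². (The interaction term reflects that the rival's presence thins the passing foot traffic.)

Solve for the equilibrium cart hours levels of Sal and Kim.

Expanding Sal's payoff: 139a_S − 2a_Ka_S − 4a_S².
∂π/∂a_S = 139 − 2a_K − 8a_S = 0, so a_S = 17.375 − 0.25a_K.
Likewise for Kim: a_K = 142/3 − (2/3)a_S.
Solving the two reaction functions simultaneously: (1 − (−0.25)(−2/3))a_S = 17.375 − 0.25·(142/3), so (5/6)a_S = 133/24 and a_S = 6.65.
Then a_K = 142/3 − (2/3)·6.65 = 42.9.

6.65, 42.9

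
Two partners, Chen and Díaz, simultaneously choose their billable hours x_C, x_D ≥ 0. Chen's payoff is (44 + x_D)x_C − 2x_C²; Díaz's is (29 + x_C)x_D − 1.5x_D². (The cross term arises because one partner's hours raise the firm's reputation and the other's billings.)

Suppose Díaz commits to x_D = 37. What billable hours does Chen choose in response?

20.25

Expanding Chen's payoff: 44x_C + x_Dx_C − 2x_C².
∂π/∂x_C = 44 + x_D − 4x_C = 0, so x_C = 11 + 0.25x_D.
At x_D = 37: x_C = 11 + 0.25·37 = 20.25.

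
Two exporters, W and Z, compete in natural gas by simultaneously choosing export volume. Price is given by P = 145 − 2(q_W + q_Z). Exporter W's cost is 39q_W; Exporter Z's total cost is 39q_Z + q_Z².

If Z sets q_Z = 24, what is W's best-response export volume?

Exporter W's profit: π = q_W(145 − 2(q_W + q_Z)) − 39q_W.
∂π/∂q_W = 106 − 4q_W − 2q_Z = 0, so q_W = 26.5 − 0.5q_Z.
At q_Z = 24: q_W = 26.5 − 0.5·24 = 14.5.

14.5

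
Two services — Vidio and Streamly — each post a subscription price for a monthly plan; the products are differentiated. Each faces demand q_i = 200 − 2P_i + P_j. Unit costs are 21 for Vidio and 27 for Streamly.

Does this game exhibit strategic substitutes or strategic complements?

strategic complements

Vidio's profit: π = (P_{Vidio} − 21)(200 − 2P_{Vidio} + P_{Streamly}).
∂π/∂P_{Vidio} = 242 − 4P_{Vidio} + P_{Streamly} = 0 ⇒ P_{Vidio} = 60.5 + 0.25P_{Streamly}.
The best-response slope dP_{Vidio}/dP_{Streamly} = 0.25 > 0: the reaction function is upward-sloping, so the choices are strategic complements.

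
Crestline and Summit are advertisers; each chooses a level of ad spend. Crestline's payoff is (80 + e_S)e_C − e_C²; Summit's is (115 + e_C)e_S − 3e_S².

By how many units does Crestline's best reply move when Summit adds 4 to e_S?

2

Expanding Crestline's payoff: 80e_C + e_Se_C − e_C².
∂π/∂e_C = 80 + e_S − 2e_C = 0, so e_C = 40 + 0.5e_S.
The reaction-function slope is 0.5, so a 4-unit rise in e_S moves e_C by 0.5 × 4 = 2. Crestline's best response rises — the actions are strategic complements.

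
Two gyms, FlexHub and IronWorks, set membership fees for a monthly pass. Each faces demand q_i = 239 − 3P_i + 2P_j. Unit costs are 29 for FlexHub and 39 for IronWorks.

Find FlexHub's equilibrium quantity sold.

FlexHub's profit: π = (P_{FlexHub} − 29)(239 − 3P_{FlexHub} + 2P_{IronWorks}).
∂π/∂P_{FlexHub} = 326 − 6P_{FlexHub} + 2P_{IronWorks} = 0 ⇒ P_{FlexHub} = 163/3 + (1/3)P_{IronWorks}.
Similarly P_{IronWorks} = 178/3 + (1/3)P_{FlexHub}.
Solving the two reaction functions simultaneously: (1 − (1/3)(1/3))P_{FlexHub} = 163/3 + (1/3)·(178/3), so (8/9)P_{FlexHub} = 667/9 and P_{FlexHub} = 83.375.
Then P_{IronWorks} = 178/3 + (1/3)·83.375 = 87.125.
q_{FlexHub} = 239 − 3·83.375 + 2·87.125 = 163.125.

163.125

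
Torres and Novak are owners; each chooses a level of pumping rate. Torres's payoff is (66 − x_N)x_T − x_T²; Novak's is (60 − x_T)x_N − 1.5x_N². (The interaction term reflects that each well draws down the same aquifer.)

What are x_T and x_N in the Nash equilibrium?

27.6, 10.8

Expanding Torres's payoff: 66x_T − x_Nx_T − x_T².
∂π/∂x_T = 66 − x_N − 2x_T = 0, so x_T = 33 − 0.5x_N.
Likewise for Novak: x_N = 20 − (1/3)x_T.
Substituting the second reaction function into the first: x_T = 33 − 0.5(20 − (1/3)x_T), which gives (5/6)x_T = 23 ⇒ x_T = 27.6.
Then x_N = 20 − (1/3)·27.6 = 10.8.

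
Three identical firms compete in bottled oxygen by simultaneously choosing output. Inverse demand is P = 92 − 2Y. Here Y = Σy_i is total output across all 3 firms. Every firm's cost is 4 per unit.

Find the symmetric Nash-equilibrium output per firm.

A representative firm's profit is π_i = y_i(92 − 2Y) − 4y_i, with Y = y_i + Σ_{j≠i} y_j.
First-order condition: 88 − 4y_i − 2Σ_{j≠i} y_j = 0.
In a symmetric equilibrium every firm chooses the same y, so Σ_{j≠i} y_j = 2y. The condition becomes 88 − 8y = 0, giving y = 88/8 = 11.

11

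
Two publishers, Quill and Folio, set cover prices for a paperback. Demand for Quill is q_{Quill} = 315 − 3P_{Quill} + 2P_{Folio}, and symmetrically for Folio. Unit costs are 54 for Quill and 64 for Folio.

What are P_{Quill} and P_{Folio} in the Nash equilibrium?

Quill's profit: π = (P_{Quill} − 54)(315 − 3P_{Quill} + 2P_{Folio}).
∂π/∂P_{Quill} = 477 − 6P_{Quill} + 2P_{Folio} = 0 ⇒ P_{Quill} = 79.5 + (1/3)P_{Folio}.
Similarly P_{Folio} = 84.5 + (1/3)P_{Quill}.
Plugging P_{Folio} into Quill's best response: P_{Quill} = 79.5 + (1/3)(84.5 + (1/3)P_{Quill}) ⇒ (8/9)P_{Quill} = 323/3, so P_{Quill} = 121.125.
Then P_{Folio} = 84.5 + (1/3)·121.125 = 124.875.

121.125, 124.875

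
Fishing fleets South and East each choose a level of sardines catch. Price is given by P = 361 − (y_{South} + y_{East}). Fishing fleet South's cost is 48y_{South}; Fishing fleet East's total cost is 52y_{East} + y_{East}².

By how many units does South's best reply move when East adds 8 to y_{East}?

-4

Fishing fleet South's profit: π = y_{South}(361 − (y_{South} + y_{East})) − 48y_{South}.
∂π/∂y_{South} = 313 − 2y_{South} − y_{East} = 0, so y_{South} = 156.5 − 0.5y_{East}.
The reaction-function slope is −0.5, so an 8-unit rise in y_{East} moves y_{South} by −0.5 × 8 = −4. South's best response falls — the actions are strategic substitutes.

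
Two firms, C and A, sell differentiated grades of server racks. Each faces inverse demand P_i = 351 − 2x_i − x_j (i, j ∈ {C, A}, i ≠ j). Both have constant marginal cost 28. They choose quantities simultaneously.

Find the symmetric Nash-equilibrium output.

Firm C's profit: π = x_C(351 − 2x_C − x_A) − 28x_C.
∂π/∂x_C = 323 − 4x_C − x_A = 0 ⇒ x_C = 80.75 − 0.25x_A.
The game is symmetric, so in equilibrium x_A = x_C: the reaction function gives 1.25x_C = 80.75, hence x_C = 64.6.

64.6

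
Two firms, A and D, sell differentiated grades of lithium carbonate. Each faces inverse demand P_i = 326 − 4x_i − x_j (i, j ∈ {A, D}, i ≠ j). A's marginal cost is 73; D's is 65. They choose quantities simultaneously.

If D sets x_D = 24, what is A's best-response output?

28.625

Firm A's profit: π = x_A(326 − 4x_A − x_D) − 73x_A.
∂π/∂x_A = 253 − 8x_A − x_D = 0 ⇒ x_A = 31.625 − 0.125x_D.
At x_D = 24: x_A = 31.625 − 0.125·24 = 28.625.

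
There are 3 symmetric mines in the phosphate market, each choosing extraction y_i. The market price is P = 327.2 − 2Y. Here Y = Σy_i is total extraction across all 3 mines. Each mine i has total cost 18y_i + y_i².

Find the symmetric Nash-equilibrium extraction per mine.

30.92

A representative mine's profit is π_i = y_i(327.2 − 2Y) − 18y_i − y_i², with Y = y_i + Σ_{j≠i} y_j.
First-order condition: 309.2 − 6y_i − 2Σ_{j≠i} y_j = 0.
In a symmetric equilibrium every mine chooses the same y, so Σ_{j≠i} y_j = 2y. The condition becomes 309.2 − 10y = 0, giving y = 309.2/10 = 30.92.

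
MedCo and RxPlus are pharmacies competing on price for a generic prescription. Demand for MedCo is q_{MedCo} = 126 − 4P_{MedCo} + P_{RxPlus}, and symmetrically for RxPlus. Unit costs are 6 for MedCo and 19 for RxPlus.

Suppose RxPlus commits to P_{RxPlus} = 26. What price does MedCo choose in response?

MedCo's profit: π = (P_{MedCo} − 6)(126 − 4P_{MedCo} + P_{RxPlus}).
∂π/∂P_{MedCo} = 150 − 8P_{MedCo} + P_{RxPlus} = 0 ⇒ P_{MedCo} = 18.75 + 0.125P_{RxPlus}.
At P_{RxPlus} = 26: P_{MedCo} = 18.75 + 0.125·26 = 22.

22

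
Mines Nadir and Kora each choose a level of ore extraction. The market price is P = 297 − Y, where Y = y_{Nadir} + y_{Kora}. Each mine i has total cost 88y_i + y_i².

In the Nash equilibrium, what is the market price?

Mine Nadir's profit: π = y_{Nadir}(297 − (y_{Nadir} + y_{Kora})) − 88y_{Nadir} − y_{Nadir}².
∂π/∂y_{Nadir} = 209 − 4y_{Nadir} − y_{Kora} = 0, so y_{Nadir} = 52.25 − 0.25y_{Kora}.
The game is symmetric, so in equilibrium y_{Kora} = y_{Nadir}: the reaction function gives 1.25y_{Nadir} = 52.25, hence y_{Nadir} = 41.8.
Equilibrium price: P = 297 − 83.6 = 213.4.

213.4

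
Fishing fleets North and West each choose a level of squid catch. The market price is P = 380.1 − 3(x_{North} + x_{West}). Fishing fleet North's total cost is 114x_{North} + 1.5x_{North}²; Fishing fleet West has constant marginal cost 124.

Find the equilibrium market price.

Fishing fleet North's profit: π = x_{North}(380.1 − 3(x_{North} + x_{West})) − 114x_{North} − 1.5x_{North}².
∂π/∂x_{North} = 266.1 − 9x_{North} − 3x_{West} = 0, so x_{North} = 887/30 − (1/3)x_{West}.
For West: ∂π/∂x_{West} = 256.1 − 6x_{West} − 3x_{North} = 0 ⇒ x_{West} = 2561/60 − 0.5x_{North}.
Solving the two reaction functions simultaneously: (1 − (−1/3)(−0.5))x_{North} = 887/30 − (1/3)·(2561/60), so (5/6)x_{North} = 2761/180 and x_{North} = 2761/150.
Then x_{West} = 2561/60 − 0.5·(2761/150) = 33.48.
Equilibrium price: P = 380.1 − 3·(7783/150) = 224.44.

224.44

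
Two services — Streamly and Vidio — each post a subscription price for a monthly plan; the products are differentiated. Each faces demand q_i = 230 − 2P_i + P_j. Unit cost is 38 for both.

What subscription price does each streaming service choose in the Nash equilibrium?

Streamly's profit: π = (P_{Streamly} − 38)(230 − 2P_{Streamly} + P_{Vidio}).
∂π/∂P_{Streamly} = 306 − 4P_{Streamly} + P_{Vidio} = 0 ⇒ P_{Streamly} = 76.5 + 0.25P_{Vidio}.
The game is symmetric, so in equilibrium P_{Vidio} = P_{Streamly}: the reaction function gives 0.75P_{Streamly} = 76.5, hence P_{Streamly} = 102.

102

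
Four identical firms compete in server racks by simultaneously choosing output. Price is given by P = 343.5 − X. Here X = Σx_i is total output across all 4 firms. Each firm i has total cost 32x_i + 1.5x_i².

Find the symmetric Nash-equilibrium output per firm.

38.9375

A representative firm's profit is π_i = x_i(343.5 − X) − 32x_i − 1.5x_i², with X = x_i + Σ_{j≠i} x_j.
First-order condition: 311.5 − 5x_i − Σ_{j≠i} x_j = 0.
Imposing symmetry (x_j = x for all j) turns Σ_{j≠i} x_j into 3x, so 311.5 = 8x and x = 38.9375.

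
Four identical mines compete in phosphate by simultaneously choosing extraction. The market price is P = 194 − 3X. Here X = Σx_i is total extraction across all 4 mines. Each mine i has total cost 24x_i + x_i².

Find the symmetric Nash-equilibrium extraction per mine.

A representative mine's profit is π_i = x_i(194 − 3X) − 24x_i − x_i², with X = x_i + Σ_{j≠i} x_j.
First-order condition: 170 − 8x_i − 3Σ_{j≠i} x_j = 0.
Imposing symmetry (x_j = x for all j) turns Σ_{j≠i} x_j into 3x, so 170 = 17x and x = 10.

10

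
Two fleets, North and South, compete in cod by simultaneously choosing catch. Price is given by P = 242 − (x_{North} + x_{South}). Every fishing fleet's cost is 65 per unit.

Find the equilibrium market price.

124

Fishing fleet North's profit: π = x_{North}(242 − (x_{North} + x_{South})) − 65x_{North}.
∂π/∂x_{North} = 177 − 2x_{North} − x_{South} = 0, so x_{North} = 88.5 − 0.5x_{South}.
Setting x_{North} = x_{South} in the reaction function: x_{North} = 88.5 − 0.5x_{North}, so x_{North} = 88.5 / 1.5 = 59.
Equilibrium price: P = 242 − 118 = 124.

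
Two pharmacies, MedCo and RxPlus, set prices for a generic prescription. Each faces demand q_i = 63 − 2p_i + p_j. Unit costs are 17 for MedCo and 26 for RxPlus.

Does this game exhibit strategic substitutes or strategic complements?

MedCo's profit: π = (p_{MedCo} − 17)(63 − 2p_{MedCo} + p_{RxPlus}).
∂π/∂p_{MedCo} = 97 − 4p_{MedCo} + p_{RxPlus} = 0 ⇒ p_{MedCo} = 24.25 + 0.25p_{RxPlus}.
The best-response slope dp_{MedCo}/dp_{RxPlus} = 0.25 > 0: the reaction function is upward-sloping, so the choices are strategic complements.

strategic complements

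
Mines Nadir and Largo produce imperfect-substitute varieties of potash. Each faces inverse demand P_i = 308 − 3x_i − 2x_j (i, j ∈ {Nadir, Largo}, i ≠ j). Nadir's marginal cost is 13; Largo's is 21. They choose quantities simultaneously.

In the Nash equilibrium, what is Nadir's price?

125.125

Mine Nadir's profit: π = x_{Nadir}(308 − 3x_{Nadir} − 2x_{Largo}) − 13x_{Nadir}.
∂π/∂x_{Nadir} = 295 − 6x_{Nadir} − 2x_{Largo} = 0 ⇒ x_{Nadir} = 295/6 − (1/3)x_{Largo}.
Similarly x_{Largo} = 287/6 − (1/3)x_{Nadir}.
Solving the two reaction functions simultaneously: (1 − (−1/3)(−1/3))x_{Nadir} = 295/6 − (1/3)·(287/6), so (8/9)x_{Nadir} = 299/9 and x_{Nadir} = 37.375.
Then x_{Largo} = 287/6 − (1/3)·37.375 = 35.375.
P_{Nadir} = 308 − 3·37.375 − 2·35.375 = 125.125.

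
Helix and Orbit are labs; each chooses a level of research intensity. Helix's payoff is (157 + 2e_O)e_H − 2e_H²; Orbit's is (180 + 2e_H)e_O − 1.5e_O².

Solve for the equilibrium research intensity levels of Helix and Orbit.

Expanding Helix's payoff: 157e_H + 2e_Oe_H − 2e_H².
∂π/∂e_H = 157 + 2e_O − 4e_H = 0, so e_H = 39.25 + 0.5e_O.
Likewise for Orbit: e_O = 60 + (2/3)e_H.
Solving the two reaction functions simultaneously: (1 − (0.5)(2/3))e_H = 39.25 + 0.5·60, so (2/3)e_H = 69.25 and e_H = 103.875.
Then e_O = 60 + (2/3)·103.875 = 129.25.

103.875, 129.25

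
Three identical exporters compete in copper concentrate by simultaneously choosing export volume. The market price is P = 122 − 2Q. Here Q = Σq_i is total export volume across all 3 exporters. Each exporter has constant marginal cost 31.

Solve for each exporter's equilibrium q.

A representative exporter's profit is π_i = q_i(122 − 2Q) − 31q_i, with Q = q_i + Σ_{j≠i} q_j.
First-order condition: 91 − 4q_i − 2Σ_{j≠i} q_j = 0.
Imposing symmetry (q_j = q for all j) turns Σ_{j≠i} q_j into 2q, so 91 = 8q and q = 11.375.

11.375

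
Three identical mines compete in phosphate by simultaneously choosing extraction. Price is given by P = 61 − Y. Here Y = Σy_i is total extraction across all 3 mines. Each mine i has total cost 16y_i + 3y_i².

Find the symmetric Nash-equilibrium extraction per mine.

A representative mine's profit is π_i = y_i(61 − Y) − 16y_i − 3y_i², with Y = y_i + Σ_{j≠i} y_j.
First-order condition: 45 − 8y_i − Σ_{j≠i} y_j = 0.
In a symmetric equilibrium every mine chooses the same y, so Σ_{j≠i} y_j = 2y. The condition becomes 45 − 10y = 0, giving y = 45/10 = 4.5.

4.5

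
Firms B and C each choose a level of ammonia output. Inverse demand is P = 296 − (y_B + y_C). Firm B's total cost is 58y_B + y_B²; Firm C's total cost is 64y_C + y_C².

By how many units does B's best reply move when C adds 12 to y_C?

Firm B's profit: π = y_B(296 − (y_B + y_C)) − 58y_B − y_B².
∂π/∂y_B = 238 − 4y_B − y_C = 0, so y_B = 59.5 − 0.25y_C.
The reaction-function slope is −0.25, so a 12-unit rise in y_C moves y_B by −0.25 × 12 = −3. B's best response falls — the actions are strategic substitutes.

-3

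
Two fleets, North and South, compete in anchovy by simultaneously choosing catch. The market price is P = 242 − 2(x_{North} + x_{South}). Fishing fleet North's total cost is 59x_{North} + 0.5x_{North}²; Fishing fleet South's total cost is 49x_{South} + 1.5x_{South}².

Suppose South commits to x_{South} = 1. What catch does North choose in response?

36.2

Fishing fleet North's profit: π = x_{North}(242 − 2(x_{North} + x_{South})) − 59x_{North} − 0.5x_{North}².
∂π/∂x_{North} = 183 − 5x_{North} − 2x_{South} = 0, so x_{North} = 36.6 − 0.4x_{South}.
At x_{South} = 1: x_{North} = 36.6 − 0.4·1 = 36.2.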